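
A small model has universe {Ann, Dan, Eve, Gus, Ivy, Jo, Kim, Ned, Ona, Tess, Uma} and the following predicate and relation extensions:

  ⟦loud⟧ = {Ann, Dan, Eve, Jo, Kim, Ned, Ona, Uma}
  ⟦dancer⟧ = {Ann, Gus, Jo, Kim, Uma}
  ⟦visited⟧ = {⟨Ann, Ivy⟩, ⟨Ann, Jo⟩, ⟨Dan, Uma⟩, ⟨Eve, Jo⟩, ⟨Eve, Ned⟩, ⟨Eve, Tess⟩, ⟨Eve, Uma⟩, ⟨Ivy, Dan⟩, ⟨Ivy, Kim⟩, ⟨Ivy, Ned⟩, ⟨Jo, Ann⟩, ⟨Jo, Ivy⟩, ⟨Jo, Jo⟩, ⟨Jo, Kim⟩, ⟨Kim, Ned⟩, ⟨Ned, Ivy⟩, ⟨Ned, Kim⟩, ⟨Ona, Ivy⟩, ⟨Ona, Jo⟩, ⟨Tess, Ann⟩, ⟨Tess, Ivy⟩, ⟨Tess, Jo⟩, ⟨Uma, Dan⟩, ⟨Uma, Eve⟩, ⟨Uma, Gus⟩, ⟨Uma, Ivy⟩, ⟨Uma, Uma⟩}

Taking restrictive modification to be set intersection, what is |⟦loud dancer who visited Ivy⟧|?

⟦who visited Ivy⟧ = {x : ⟨x, Ivy⟩ ∈ ⟦visited⟧} = {Ann, Jo, Ned, Ona, Tess, Uma}
⟦dancer⟧ = {Ann, Gus, Jo, Kim, Uma}
… ∩ ⟦who visited Ivy⟧ = {Ann, Gus, Jo, Kim, Uma} ∩ {Ann, Jo, Ned, Ona, Tess, Uma} = {Ann, Jo, Uma}
… ∩ ⟦loud⟧ = {Ann, Jo, Uma} ∩ {Ann, Dan, Eve, Jo, Kim, Ned, Ona, Uma} = {Ann, Jo, Uma}
⟦loud dancer who visited Ivy⟧ = {Ann, Jo, Uma}, so the cardinality is 3.

3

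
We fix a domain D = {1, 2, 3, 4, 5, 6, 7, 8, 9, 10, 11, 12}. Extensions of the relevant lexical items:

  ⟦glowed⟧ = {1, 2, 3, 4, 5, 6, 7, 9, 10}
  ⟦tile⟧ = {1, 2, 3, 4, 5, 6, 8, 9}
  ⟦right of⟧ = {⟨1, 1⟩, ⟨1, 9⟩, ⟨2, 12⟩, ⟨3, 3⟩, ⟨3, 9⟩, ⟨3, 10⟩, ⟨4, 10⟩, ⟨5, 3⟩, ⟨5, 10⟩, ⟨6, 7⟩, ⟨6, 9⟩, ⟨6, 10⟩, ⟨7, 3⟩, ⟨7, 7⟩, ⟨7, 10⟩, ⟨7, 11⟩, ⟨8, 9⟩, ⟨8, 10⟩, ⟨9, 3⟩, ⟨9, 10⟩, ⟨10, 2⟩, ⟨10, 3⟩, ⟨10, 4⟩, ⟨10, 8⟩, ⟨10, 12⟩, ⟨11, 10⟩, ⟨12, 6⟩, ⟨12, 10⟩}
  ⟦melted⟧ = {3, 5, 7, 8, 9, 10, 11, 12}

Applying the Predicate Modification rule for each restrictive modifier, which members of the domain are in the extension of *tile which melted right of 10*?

⟦which melted⟧ = ⟦melted⟧ = {3, 5, 7, 8, 9, 10, 11, 12}
⟦right of 10⟧ = {x : ⟨x, 10⟩ ∈ ⟦right of⟧} = {3, 4, 5, 6, 7, 8, 9, 11, 12}
⟦tile⟧ = {1, 2, 3, 4, 5, 6, 8, 9}
… ∩ ⟦which melted⟧ = {1, 2, 3, 4, 5, 6, 8, 9} ∩ {3, 5, 7, 8, 9, 10, 11, 12} = {3, 5, 8, 9}
… ∩ ⟦right of 10⟧ = {3, 5, 8, 9} ∩ {3, 4, 5, 6, 7, 8, 9, 11, 12} = {3, 5, 8, 9}
So ⟦tile which melted right of 10⟧ = {3, 5, 8, 9}.

{3, 5, 8, 9}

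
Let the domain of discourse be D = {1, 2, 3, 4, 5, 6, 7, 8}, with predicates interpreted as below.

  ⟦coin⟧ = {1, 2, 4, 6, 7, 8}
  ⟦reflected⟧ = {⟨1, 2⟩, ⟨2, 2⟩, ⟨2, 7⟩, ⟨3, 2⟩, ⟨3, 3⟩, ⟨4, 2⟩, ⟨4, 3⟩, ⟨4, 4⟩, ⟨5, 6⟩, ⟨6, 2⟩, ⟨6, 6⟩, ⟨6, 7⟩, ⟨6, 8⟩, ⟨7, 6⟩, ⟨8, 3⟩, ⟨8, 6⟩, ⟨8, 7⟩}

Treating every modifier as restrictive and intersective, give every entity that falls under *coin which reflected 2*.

{1, 2, 4, 6}

⟦which reflected 2⟧ = {x : ⟨x, 2⟩ ∈ ⟦reflected⟧} = {1, 2, 3, 4, 6}
⟦coin⟧ = {1, 2, 4, 6, 7, 8}
… ∩ ⟦which reflected 2⟧ = {1, 2, 4, 6, 7, 8} ∩ {1, 2, 3, 4, 6} = {1, 2, 4, 6}
So ⟦coin which reflected 2⟧ = {1, 2, 4, 6}.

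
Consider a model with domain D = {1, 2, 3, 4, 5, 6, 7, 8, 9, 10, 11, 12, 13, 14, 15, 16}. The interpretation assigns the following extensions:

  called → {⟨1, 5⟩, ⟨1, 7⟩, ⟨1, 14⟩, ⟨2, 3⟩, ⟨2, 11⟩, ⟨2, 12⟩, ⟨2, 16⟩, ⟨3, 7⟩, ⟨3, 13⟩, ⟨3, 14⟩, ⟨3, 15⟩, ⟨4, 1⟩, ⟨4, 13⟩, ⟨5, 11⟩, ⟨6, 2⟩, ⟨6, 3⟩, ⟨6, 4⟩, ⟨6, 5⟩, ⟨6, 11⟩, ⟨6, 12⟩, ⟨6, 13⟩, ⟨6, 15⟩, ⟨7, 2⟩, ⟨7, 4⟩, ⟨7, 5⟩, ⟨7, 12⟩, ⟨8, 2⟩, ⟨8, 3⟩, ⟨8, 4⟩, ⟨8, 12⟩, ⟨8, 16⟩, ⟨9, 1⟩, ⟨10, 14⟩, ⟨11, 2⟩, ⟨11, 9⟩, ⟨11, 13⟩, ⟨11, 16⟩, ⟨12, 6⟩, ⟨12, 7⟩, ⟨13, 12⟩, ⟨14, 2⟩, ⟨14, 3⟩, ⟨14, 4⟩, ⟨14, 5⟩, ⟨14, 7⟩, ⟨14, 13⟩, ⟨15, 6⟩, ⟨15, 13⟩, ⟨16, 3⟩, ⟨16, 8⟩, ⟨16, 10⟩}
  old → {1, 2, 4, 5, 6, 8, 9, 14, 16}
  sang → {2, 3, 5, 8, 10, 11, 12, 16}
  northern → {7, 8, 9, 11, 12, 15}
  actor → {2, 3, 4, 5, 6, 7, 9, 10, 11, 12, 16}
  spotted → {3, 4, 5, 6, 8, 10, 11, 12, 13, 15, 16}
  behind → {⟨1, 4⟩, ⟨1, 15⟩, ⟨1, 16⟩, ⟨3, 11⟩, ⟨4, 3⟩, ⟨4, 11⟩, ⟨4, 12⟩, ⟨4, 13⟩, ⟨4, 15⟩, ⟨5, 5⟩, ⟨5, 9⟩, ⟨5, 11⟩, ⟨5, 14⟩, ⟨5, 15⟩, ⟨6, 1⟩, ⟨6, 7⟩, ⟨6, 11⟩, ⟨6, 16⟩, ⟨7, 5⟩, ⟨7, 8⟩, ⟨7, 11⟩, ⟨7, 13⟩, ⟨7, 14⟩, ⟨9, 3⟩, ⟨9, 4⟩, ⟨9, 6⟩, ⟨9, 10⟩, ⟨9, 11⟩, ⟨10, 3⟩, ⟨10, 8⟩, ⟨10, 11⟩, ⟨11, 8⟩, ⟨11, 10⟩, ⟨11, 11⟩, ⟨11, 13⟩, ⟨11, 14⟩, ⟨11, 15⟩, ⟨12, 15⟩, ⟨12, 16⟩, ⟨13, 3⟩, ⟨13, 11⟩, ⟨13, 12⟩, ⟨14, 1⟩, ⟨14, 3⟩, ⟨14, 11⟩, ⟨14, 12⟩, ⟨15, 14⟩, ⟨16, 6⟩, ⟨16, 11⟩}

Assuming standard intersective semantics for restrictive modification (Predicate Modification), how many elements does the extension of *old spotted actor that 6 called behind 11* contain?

⟦that 6 called⟧ = {x : ⟨6, x⟩ ∈ ⟦called⟧} = {2, 3, 4, 5, 11, 12, 13, 15}
⟦behind 11⟧ = {x : ⟨x, 11⟩ ∈ ⟦behind⟧} = {3, 4, 5, 6, 7, 9, 10, 11, 13, 14, 16}
⟦actor⟧ = {2, 3, 4, 5, 6, 7, 9, 10, 11, 12, 16}
… ∩ ⟦that 6 called⟧ = {2, 3, 4, 5, 6, 7, 9, 10, 11, 12, 16} ∩ {2, 3, 4, 5, 11, 12, 13, 15} = {2, 3, 4, 5, 11, 12}
… ∩ ⟦behind 11⟧ = {2, 3, 4, 5, 11, 12} ∩ {3, 4, 5, 6, 7, 9, 10, 11, 13, 14, 16} = {3, 4, 5, 11}
… ∩ ⟦old⟧ = {3, 4, 5, 11} ∩ {1, 2, 4, 5, 6, 8, 9, 14, 16} = {4, 5}
… ∩ ⟦spotted⟧ = {4, 5} ∩ {3, 4, 5, 6, 8, 10, 11, 12, 13, 15, 16} = {4, 5}
⟦old spotted actor that 6 called behind 11⟧ = {4, 5}, so the cardinality is 2.

2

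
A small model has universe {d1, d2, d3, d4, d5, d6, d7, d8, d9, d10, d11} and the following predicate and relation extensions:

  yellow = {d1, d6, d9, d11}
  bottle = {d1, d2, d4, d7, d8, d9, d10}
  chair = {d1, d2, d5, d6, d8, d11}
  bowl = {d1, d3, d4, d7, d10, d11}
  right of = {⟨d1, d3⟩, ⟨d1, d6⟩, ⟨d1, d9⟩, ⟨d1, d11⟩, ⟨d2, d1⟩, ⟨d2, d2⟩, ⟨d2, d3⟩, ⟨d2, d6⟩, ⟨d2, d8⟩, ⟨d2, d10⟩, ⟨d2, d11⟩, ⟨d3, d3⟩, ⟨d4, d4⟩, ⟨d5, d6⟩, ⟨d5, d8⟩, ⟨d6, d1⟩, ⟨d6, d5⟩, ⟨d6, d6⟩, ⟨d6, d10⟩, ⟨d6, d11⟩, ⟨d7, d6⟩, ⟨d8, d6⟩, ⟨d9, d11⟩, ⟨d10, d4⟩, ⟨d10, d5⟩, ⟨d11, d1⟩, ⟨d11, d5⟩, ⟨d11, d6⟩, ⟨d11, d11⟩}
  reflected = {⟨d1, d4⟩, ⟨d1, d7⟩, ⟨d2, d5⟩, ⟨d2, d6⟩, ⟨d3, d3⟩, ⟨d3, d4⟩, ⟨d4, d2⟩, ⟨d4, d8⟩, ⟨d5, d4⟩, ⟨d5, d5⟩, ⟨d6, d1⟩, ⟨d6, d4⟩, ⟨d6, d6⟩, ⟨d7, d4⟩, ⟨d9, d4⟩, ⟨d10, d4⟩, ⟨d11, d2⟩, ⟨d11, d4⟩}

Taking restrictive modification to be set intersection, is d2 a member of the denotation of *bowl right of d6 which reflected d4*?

⟦right of d6⟧ = {x : ⟨x, d6⟩ ∈ ⟦right of⟧} = {d1, d2, d5, d6, d7, d8, d11}
⟦which reflected d4⟧ = {x : ⟨x, d4⟩ ∈ ⟦reflected⟧} = {d1, d3, d5, d6, d7, d9, d10, d11}
⟦bowl⟧ = {d1, d3, d4, d7, d10, d11}
… ∩ ⟦right of d6⟧ = {d1, d3, d4, d7, d10, d11} ∩ {d1, d2, d5, d6, d7, d8, d11} = {d1, d7, d11}
… ∩ ⟦which reflected d4⟧ = {d1, d7, d11} ∩ {d1, d3, d5, d6, d7, d9, d10, d11} = {d1, d7, d11}
⟦bowl right of d6 which reflected d4⟧ = {d1, d7, d11}; d2 ∉ this set.

no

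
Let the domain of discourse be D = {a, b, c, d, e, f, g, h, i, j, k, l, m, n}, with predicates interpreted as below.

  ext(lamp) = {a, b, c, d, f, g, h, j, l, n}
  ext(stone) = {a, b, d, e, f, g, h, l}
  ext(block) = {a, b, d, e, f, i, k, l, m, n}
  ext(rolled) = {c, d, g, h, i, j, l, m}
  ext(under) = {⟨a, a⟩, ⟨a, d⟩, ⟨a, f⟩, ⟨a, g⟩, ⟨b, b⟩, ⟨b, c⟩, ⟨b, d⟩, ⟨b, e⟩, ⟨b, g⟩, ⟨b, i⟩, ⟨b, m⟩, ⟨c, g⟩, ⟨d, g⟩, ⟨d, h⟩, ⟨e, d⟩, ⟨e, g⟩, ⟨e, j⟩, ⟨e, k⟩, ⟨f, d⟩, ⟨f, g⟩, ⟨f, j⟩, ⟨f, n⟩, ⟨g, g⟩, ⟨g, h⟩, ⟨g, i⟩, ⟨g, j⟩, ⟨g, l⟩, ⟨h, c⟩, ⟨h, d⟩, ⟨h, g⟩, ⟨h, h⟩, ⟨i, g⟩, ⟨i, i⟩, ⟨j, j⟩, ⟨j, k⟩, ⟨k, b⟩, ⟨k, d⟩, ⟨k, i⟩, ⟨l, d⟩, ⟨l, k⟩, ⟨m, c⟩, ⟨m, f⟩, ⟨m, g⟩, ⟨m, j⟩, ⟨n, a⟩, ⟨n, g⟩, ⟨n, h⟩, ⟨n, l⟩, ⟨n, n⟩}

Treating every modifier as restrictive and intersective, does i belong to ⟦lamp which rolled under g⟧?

no

⟦which rolled⟧ = ⟦rolled⟧ = {c, d, g, h, i, j, l, m}
⟦under g⟧ = {x : ⟨x, g⟩ ∈ ⟦under⟧} = {a, b, c, d, e, f, g, h, i, m, n}
⟦lamp⟧ = {a, b, c, d, f, g, h, j, l, n}
… ∩ ⟦which rolled⟧ = {a, b, c, d, f, g, h, j, l, n} ∩ {c, d, g, h, i, j, l, m} = {c, d, g, h, j, l}
… ∩ ⟦under g⟧ = {c, d, g, h, j, l} ∩ {a, b, c, d, e, f, g, h, i, m, n} = {c, d, g, h}
⟦lamp which rolled under g⟧ = {c, d, g, h}; i ∉ this set.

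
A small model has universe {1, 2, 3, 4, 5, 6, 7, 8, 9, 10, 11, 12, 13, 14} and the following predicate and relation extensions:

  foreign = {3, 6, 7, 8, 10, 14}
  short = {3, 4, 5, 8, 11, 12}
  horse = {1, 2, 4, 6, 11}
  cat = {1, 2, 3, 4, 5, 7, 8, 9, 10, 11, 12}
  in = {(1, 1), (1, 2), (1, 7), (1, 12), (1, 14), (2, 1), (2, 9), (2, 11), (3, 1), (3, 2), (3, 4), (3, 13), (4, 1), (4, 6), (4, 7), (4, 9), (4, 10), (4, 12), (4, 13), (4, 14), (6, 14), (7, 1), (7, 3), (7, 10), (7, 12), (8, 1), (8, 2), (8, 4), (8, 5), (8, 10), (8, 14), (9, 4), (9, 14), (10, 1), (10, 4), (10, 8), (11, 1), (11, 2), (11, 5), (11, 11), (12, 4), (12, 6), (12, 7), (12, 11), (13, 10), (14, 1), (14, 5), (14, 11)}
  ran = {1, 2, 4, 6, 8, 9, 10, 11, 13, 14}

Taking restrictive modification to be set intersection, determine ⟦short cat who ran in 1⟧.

{4, 8, 11}

⟦who ran⟧ = ⟦ran⟧ = {1, 2, 4, 6, 8, 9, 10, 11, 13, 14}
⟦in 1⟧ = {x : ⟨x, 1⟩ ∈ ⟦in⟧} = {1, 2, 3, 4, 7, 8, 10, 11, 14}
⟦cat⟧ = {1, 2, 3, 4, 5, 7, 8, 9, 10, 11, 12}
… ∩ ⟦who ran⟧ = {1, 2, 3, 4, 5, 7, 8, 9, 10, 11, 12} ∩ {1, 2, 4, 6, 8, 9, 10, 11, 13, 14} = {1, 2, 4, 8, 9, 10, 11}
… ∩ ⟦in 1⟧ = {1, 2, 4, 8, 9, 10, 11} ∩ {1, 2, 3, 4, 7, 8, 10, 11, 14} = {1, 2, 4, 8, 10, 11}
… ∩ ⟦short⟧ = {1, 2, 4, 8, 10, 11} ∩ {3, 4, 5, 8, 11, 12} = {4, 8, 11}
So ⟦short cat who ran in 1⟧ = {4, 8, 11}.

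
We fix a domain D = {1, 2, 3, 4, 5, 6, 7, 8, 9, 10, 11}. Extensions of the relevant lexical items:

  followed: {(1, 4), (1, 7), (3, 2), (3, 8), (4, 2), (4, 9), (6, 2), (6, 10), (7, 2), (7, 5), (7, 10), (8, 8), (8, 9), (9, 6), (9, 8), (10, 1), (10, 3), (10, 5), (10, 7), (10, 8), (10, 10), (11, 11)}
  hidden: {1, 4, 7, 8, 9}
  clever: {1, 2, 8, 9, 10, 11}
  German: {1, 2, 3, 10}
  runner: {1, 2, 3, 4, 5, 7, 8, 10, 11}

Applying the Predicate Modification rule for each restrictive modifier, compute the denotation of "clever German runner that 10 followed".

⟦that 10 followed⟧ = {x : ⟨10, x⟩ ∈ ⟦followed⟧} = {1, 3, 5, 7, 8, 10}
⟦runner⟧ = {1, 2, 3, 4, 5, 7, 8, 10, 11}
… ∩ ⟦that 10 followed⟧ = {1, 2, 3, 4, 5, 7, 8, 10, 11} ∩ {1, 3, 5, 7, 8, 10} = {1, 3, 5, 7, 8, 10}
… ∩ ⟦clever⟧ = {1, 3, 5, 7, 8, 10} ∩ {1, 2, 8, 9, 10, 11} = {1, 8, 10}
… ∩ ⟦German⟧ = {1, 8, 10} ∩ {1, 2, 3, 10} = {1, 10}
So ⟦clever German runner that 10 followed⟧ = {1, 10}.

{1, 10}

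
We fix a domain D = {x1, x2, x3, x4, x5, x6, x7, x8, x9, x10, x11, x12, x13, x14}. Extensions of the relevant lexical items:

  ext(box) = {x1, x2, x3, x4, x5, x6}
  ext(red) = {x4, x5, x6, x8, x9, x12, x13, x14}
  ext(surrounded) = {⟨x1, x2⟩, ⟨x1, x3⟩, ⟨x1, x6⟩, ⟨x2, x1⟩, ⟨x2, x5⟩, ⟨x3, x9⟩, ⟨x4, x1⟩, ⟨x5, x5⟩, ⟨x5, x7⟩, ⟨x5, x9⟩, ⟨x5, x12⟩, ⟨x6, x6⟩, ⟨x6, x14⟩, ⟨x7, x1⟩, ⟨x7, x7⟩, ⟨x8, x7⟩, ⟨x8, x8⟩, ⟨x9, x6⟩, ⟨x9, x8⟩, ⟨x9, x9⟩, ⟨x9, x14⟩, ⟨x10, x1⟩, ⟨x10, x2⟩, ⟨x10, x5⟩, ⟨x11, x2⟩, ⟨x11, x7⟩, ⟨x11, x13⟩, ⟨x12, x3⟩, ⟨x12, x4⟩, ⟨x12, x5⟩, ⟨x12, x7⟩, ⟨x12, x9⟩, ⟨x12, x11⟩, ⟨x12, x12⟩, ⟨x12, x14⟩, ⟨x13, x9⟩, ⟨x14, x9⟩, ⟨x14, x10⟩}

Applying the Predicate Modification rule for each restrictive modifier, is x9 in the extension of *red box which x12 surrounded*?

⟦which x12 surrounded⟧ = {x : ⟨x12, x⟩ ∈ ⟦surrounded⟧} = {x3, x4, x5, x7, x9, x11, x12, x14}
⟦box⟧ = {x1, x2, x3, x4, x5, x6}
… ∩ ⟦which x12 surrounded⟧ = {x1, x2, x3, x4, x5, x6} ∩ {x3, x4, x5, x7, x9, x11, x12, x14} = {x3, x4, x5}
… ∩ ⟦red⟧ = {x3, x4, x5} ∩ {x4, x5, x6, x8, x9, x12, x13, x14} = {x4, x5}
⟦red box which x12 surrounded⟧ = {x4, x5}; x9 ∉ this set.

no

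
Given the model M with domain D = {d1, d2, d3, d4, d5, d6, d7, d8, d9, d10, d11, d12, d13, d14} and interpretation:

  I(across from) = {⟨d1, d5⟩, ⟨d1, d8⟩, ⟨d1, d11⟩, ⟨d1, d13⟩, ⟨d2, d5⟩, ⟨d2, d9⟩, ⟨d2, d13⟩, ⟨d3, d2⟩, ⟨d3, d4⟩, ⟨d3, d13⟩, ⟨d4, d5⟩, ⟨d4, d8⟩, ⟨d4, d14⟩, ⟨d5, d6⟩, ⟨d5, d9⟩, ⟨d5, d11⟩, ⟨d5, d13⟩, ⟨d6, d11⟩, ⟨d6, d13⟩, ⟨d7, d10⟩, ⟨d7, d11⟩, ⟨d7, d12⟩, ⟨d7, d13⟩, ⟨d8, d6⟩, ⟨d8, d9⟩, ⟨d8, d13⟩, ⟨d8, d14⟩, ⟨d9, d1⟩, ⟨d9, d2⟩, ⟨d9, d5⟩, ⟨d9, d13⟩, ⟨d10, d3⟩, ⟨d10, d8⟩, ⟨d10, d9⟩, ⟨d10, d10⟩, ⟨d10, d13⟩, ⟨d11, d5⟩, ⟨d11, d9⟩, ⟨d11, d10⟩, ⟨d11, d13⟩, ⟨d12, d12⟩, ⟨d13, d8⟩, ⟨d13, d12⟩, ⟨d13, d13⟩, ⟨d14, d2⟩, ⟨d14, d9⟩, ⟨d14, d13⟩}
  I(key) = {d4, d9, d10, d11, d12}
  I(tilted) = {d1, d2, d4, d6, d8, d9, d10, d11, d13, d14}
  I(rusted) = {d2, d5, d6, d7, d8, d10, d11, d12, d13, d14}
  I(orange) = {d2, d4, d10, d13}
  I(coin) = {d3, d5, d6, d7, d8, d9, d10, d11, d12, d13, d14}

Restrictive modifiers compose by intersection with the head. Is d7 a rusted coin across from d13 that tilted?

⟦across from d13⟧ = {x : ⟨x, d13⟩ ∈ ⟦across from⟧} = {d1, d2, d3, d5, d6, d7, d8, d9, d10, d11, d13, d14}
⟦that tilted⟧ = ⟦tilted⟧ = {d1, d2, d4, d6, d8, d9, d10, d11, d13, d14}
⟦coin⟧ = {d3, d5, d6, d7, d8, d9, d10, d11, d12, d13, d14}
… ∩ ⟦across from d13⟧ = {d3, d5, d6, d7, d8, d9, d10, d11, d12, d13, d14} ∩ {d1, d2, d3, d5, d6, d7, d8, d9, d10, d11, d13, d14} = {d3, d5, d6, d7, d8, d9, d10, d11, d13, d14}
… ∩ ⟦that tilted⟧ = {d3, d5, d6, d7, d8, d9, d10, d11, d13, d14} ∩ {d1, d2, d4, d6, d8, d9, d10, d11, d13, d14} = {d6, d8, d9, d10, d11, d13, d14}
… ∩ ⟦rusted⟧ = {d6, d8, d9, d10, d11, d13, d14} ∩ {d2, d5, d6, d7, d8, d10, d11, d12, d13, d14} = {d6, d8, d10, d11, d13, d14}
⟦rusted coin across from d13 that tilted⟧ = {d6, d8, d10, d11, d13, d14}; d7 ∉ this set.

no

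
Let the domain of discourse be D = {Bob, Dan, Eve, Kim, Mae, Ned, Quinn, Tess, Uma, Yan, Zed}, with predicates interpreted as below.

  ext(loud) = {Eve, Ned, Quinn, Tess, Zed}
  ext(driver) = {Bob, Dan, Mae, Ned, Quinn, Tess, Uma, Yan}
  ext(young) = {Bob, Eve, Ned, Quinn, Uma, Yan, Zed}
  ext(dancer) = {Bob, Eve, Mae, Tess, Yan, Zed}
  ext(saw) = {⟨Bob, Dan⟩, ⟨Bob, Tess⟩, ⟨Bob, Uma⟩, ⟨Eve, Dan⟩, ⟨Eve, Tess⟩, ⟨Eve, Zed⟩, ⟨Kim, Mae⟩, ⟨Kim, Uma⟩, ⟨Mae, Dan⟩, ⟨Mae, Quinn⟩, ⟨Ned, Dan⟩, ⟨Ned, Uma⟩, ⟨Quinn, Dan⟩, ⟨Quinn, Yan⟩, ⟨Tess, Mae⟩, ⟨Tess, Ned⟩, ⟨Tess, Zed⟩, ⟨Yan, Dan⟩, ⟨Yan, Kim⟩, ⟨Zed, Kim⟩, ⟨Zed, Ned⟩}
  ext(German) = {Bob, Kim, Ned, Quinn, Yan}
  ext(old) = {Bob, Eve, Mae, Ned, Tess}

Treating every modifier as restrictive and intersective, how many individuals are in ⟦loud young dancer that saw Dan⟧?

1

⟦that saw Dan⟧ = {x : ⟨x, Dan⟩ ∈ ⟦saw⟧} = {Bob, Eve, Mae, Ned, Quinn, Yan}
⟦dancer⟧ = {Bob, Eve, Mae, Tess, Yan, Zed}
… ∩ ⟦that saw Dan⟧ = {Bob, Eve, Mae, Tess, Yan, Zed} ∩ {Bob, Eve, Mae, Ned, Quinn, Yan} = {Bob, Eve, Mae, Yan}
… ∩ ⟦loud⟧ = {Bob, Eve, Mae, Yan} ∩ {Eve, Ned, Quinn, Tess, Zed} = {Eve}
… ∩ ⟦young⟧ = {Eve} ∩ {Bob, Eve, Ned, Quinn, Uma, Yan, Zed} = {Eve}
⟦loud young dancer that saw Dan⟧ = {Eve}, so the cardinality is 1.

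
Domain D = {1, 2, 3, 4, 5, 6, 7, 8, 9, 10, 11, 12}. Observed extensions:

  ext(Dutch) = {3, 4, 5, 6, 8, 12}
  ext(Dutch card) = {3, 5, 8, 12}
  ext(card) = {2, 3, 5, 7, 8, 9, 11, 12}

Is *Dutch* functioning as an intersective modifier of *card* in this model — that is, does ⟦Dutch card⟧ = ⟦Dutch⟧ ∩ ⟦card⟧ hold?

⟦Dutch⟧ ∩ ⟦card⟧ = {3, 4, 5, 6, 8, 12} ∩ {2, 3, 5, 7, 8, 9, 11, 12} = {3, 5, 8, 12}
Observed ⟦Dutch card⟧ = {3, 5, 8, 12}.
These coincide, so the modifier is intersective here.

yes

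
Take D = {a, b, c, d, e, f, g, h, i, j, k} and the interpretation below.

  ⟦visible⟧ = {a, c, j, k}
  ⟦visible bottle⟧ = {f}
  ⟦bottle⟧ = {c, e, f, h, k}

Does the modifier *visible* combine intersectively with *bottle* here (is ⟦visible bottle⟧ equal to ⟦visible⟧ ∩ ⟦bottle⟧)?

⟦visible⟧ ∩ ⟦bottle⟧ = {a, c, j, k} ∩ {c, e, f, h, k} = {c, k}
Observed ⟦visible bottle⟧ = {f}.
These differ, so the modifier is not intersective in this model.

no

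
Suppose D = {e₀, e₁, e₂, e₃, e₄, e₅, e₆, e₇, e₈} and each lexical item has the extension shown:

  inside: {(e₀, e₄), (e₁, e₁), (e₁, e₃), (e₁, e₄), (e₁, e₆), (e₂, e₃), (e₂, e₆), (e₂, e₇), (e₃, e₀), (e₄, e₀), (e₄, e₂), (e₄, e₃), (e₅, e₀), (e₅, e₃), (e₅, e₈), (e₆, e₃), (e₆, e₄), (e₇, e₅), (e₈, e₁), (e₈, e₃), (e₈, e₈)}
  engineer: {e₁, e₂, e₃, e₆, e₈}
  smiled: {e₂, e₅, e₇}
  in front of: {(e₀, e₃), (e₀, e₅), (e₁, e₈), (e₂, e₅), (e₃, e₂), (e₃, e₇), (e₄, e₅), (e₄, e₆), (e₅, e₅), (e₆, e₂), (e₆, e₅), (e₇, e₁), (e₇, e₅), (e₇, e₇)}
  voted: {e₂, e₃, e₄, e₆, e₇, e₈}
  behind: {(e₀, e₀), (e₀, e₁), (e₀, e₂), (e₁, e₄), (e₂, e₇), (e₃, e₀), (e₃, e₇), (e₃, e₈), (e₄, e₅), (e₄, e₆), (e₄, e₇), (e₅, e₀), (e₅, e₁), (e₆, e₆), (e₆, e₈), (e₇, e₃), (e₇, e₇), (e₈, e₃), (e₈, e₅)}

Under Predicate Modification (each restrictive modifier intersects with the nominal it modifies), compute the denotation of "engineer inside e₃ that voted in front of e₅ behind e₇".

{e₂}

⟦inside e₃⟧ = {x : ⟨x, e₃⟩ ∈ ⟦inside⟧} = {e₁, e₂, e₄, e₅, e₆, e₈}
⟦that voted⟧ = ⟦voted⟧ = {e₂, e₃, e₄, e₆, e₇, e₈}
⟦in front of e₅⟧ = {x : ⟨x, e₅⟩ ∈ ⟦in front of⟧} = {e₀, e₂, e₄, e₅, e₆, e₇}
⟦behind e₇⟧ = {x : ⟨x, e₇⟩ ∈ ⟦behind⟧} = {e₂, e₃, e₄, e₇}
⟦engineer⟧ = {e₁, e₂, e₃, e₆, e₈}
… ∩ ⟦inside e₃⟧ = {e₁, e₂, e₃, e₆, e₈} ∩ {e₁, e₂, e₄, e₅, e₆, e₈} = {e₁, e₂, e₆, e₈}
… ∩ ⟦that voted⟧ = {e₁, e₂, e₆, e₈} ∩ {e₂, e₃, e₄, e₆, e₇, e₈} = {e₂, e₆, e₈}
… ∩ ⟦in front of e₅⟧ = {e₂, e₆, e₈} ∩ {e₀, e₂, e₄, e₅, e₆, e₇} = {e₂, e₆}
… ∩ ⟦behind e₇⟧ = {e₂, e₆} ∩ {e₂, e₃, e₄, e₇} = {e₂}
So ⟦engineer inside e₃ that voted in front of e₅ behind e₇⟧ = {e₂}.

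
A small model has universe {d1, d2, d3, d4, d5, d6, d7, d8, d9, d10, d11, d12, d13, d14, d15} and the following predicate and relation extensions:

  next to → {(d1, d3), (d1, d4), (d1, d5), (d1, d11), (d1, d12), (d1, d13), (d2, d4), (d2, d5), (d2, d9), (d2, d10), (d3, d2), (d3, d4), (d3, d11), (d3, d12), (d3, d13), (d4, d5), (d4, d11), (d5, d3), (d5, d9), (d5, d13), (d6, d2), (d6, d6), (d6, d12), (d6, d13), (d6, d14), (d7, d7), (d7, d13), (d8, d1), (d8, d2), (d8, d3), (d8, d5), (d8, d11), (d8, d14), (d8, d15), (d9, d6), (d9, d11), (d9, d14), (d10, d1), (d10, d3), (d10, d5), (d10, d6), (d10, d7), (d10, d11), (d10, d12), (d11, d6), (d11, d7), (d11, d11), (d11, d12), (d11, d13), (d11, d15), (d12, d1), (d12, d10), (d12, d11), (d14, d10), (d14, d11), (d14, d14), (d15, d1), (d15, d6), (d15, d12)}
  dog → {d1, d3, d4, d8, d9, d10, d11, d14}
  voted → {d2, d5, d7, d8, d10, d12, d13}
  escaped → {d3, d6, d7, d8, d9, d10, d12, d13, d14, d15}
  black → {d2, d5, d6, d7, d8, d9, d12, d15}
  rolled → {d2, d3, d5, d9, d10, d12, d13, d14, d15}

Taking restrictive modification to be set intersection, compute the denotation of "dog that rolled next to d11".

⟦that rolled⟧ = ⟦rolled⟧ = {d2, d3, d5, d9, d10, d12, d13, d14, d15}
⟦next to d11⟧ = {x : ⟨x, d11⟩ ∈ ⟦next to⟧} = {d1, d3, d4, d8, d9, d10, d11, d12, d14}
⟦dog⟧ = {d1, d3, d4, d8, d9, d10, d11, d14}
… ∩ ⟦that rolled⟧ = {d1, d3, d4, d8, d9, d10, d11, d14} ∩ {d2, d3, d5, d9, d10, d12, d13, d14, d15} = {d3, d9, d10, d14}
… ∩ ⟦next to d11⟧ = {d3, d9, d10, d14} ∩ {d1, d3, d4, d8, d9, d10, d11, d12, d14} = {d3, d9, d10, d14}
So ⟦dog that rolled next to d11⟧ = {d3, d9, d10, d14}.

{d3, d9, d10, d14}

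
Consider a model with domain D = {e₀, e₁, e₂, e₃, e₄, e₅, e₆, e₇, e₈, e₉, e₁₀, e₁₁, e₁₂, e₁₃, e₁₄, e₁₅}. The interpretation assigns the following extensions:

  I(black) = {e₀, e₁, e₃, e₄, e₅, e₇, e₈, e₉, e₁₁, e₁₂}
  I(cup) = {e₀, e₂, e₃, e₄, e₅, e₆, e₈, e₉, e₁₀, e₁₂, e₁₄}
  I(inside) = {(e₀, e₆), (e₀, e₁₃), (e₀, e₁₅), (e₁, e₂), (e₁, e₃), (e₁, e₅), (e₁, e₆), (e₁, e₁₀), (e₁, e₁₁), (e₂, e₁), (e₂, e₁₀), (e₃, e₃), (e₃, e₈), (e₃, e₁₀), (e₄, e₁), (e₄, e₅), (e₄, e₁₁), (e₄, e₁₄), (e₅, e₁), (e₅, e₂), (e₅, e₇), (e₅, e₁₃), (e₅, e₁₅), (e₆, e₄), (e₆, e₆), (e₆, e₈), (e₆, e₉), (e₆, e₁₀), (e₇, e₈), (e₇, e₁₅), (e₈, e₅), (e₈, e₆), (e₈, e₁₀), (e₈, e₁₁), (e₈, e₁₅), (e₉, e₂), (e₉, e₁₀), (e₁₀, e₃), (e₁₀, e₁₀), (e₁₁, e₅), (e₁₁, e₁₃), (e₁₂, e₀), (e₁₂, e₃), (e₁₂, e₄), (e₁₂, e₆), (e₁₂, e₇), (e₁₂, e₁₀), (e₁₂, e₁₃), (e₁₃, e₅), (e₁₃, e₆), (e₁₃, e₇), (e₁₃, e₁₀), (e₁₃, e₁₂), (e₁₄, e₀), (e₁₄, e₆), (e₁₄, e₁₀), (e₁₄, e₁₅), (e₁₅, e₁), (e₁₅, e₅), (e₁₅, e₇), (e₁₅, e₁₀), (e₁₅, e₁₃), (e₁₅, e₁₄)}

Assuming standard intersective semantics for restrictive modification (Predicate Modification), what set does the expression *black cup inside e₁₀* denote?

⟦inside e₁₀⟧ = {x : ⟨x, e₁₀⟩ ∈ ⟦inside⟧} = {e₁, e₂, e₃, e₆, e₈, e₉, e₁₀, e₁₂, e₁₃, e₁₄, e₁₅}
⟦cup⟧ = {e₀, e₂, e₃, e₄, e₅, e₆, e₈, e₉, e₁₀, e₁₂, e₁₄}
… ∩ ⟦inside e₁₀⟧ = {e₀, e₂, e₃, e₄, e₅, e₆, e₈, e₉, e₁₀, e₁₂, e₁₄} ∩ {e₁, e₂, e₃, e₆, e₈, e₉, e₁₀, e₁₂, e₁₃, e₁₄, e₁₅} = {e₂, e₃, e₆, e₈, e₉, e₁₀, e₁₂, e₁₄}
… ∩ ⟦black⟧ = {e₂, e₃, e₆, e₈, e₉, e₁₀, e₁₂, e₁₄} ∩ {e₀, e₁, e₃, e₄, e₅, e₇, e₈, e₉, e₁₁, e₁₂} = {e₃, e₈, e₉, e₁₂}
So ⟦black cup inside e₁₀⟧ = {e₃, e₈, e₉, e₁₂}.

{e₃, e₈, e₉, e₁₂}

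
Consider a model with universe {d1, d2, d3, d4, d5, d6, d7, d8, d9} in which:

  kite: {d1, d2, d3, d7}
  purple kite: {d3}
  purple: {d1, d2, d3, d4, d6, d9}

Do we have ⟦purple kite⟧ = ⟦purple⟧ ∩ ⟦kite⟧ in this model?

⟦purple⟧ ∩ ⟦kite⟧ = {d1, d2, d3, d4, d6, d9} ∩ {d1, d2, d3, d7} = {d1, d2, d3}
Observed ⟦purple kite⟧ = {d3}.
These differ, so the modifier is not intersective in this model.

no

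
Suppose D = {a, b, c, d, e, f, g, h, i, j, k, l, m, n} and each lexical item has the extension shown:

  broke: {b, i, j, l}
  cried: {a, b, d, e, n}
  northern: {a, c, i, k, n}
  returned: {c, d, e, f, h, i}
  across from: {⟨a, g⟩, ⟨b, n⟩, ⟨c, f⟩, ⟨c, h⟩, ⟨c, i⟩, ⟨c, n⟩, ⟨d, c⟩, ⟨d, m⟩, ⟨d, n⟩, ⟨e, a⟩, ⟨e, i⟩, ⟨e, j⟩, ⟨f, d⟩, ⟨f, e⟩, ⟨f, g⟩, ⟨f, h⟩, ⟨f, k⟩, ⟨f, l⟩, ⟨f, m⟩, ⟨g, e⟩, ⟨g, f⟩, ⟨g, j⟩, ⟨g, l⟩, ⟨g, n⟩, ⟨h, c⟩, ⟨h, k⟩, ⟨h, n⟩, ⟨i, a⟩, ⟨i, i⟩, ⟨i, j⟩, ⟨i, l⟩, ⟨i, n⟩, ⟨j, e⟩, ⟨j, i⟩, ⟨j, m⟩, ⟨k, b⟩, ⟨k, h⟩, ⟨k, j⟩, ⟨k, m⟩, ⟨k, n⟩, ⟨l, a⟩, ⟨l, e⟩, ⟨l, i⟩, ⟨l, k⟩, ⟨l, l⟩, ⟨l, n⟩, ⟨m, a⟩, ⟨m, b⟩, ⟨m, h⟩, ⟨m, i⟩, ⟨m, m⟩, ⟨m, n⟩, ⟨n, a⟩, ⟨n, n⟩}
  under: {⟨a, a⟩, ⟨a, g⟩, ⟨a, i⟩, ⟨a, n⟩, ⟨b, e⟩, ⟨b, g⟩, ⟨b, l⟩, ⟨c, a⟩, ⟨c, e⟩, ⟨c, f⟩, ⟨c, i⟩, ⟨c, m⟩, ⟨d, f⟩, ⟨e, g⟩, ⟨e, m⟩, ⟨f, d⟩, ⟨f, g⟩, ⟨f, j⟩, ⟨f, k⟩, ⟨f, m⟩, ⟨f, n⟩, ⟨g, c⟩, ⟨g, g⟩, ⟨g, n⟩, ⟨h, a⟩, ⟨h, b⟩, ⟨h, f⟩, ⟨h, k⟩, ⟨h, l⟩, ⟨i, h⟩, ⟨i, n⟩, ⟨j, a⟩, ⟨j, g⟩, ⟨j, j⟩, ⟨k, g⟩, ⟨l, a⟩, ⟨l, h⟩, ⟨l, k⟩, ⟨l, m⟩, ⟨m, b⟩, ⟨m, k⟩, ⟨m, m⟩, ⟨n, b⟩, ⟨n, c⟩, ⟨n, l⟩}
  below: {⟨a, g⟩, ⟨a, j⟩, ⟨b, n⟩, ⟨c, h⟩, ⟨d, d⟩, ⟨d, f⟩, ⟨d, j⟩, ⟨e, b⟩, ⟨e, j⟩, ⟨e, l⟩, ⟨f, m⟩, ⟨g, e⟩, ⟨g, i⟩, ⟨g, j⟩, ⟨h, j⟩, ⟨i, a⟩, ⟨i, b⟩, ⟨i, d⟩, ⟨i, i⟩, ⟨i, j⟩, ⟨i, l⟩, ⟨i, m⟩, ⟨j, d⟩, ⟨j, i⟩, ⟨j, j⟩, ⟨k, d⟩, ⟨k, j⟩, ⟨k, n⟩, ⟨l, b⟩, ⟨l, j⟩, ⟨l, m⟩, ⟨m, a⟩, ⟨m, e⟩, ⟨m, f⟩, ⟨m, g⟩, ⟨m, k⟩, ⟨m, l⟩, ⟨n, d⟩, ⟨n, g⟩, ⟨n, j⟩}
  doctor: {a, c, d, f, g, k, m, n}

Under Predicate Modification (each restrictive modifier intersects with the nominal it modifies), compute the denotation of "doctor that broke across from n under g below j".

{ }

⟦that broke⟧ = ⟦broke⟧ = {b, i, j, l}
⟦across from n⟧ = {x : ⟨x, n⟩ ∈ ⟦across from⟧} = {b, c, d, g, h, i, k, l, m, n}
⟦under g⟧ = {x : ⟨x, g⟩ ∈ ⟦under⟧} = {a, b, e, f, g, j, k}
⟦below j⟧ = {x : ⟨x, j⟩ ∈ ⟦below⟧} = {a, d, e, g, h, i, j, k, l, n}
⟦doctor⟧ = {a, c, d, f, g, k, m, n}
… ∩ ⟦that broke⟧ = {a, c, d, f, g, k, m, n} ∩ {b, i, j, l} = ∅
… ∩ ⟦across from n⟧ = ∅ ∩ {b, c, d, g, h, i, k, l, m, n} = ∅
… ∩ ⟦under g⟧ = ∅ ∩ {a, b, e, f, g, j, k} = ∅
… ∩ ⟦below j⟧ = ∅ ∩ {a, d, e, g, h, i, j, k, l, n} = ∅
So ⟦doctor that broke across from n under g below j⟧ = { }.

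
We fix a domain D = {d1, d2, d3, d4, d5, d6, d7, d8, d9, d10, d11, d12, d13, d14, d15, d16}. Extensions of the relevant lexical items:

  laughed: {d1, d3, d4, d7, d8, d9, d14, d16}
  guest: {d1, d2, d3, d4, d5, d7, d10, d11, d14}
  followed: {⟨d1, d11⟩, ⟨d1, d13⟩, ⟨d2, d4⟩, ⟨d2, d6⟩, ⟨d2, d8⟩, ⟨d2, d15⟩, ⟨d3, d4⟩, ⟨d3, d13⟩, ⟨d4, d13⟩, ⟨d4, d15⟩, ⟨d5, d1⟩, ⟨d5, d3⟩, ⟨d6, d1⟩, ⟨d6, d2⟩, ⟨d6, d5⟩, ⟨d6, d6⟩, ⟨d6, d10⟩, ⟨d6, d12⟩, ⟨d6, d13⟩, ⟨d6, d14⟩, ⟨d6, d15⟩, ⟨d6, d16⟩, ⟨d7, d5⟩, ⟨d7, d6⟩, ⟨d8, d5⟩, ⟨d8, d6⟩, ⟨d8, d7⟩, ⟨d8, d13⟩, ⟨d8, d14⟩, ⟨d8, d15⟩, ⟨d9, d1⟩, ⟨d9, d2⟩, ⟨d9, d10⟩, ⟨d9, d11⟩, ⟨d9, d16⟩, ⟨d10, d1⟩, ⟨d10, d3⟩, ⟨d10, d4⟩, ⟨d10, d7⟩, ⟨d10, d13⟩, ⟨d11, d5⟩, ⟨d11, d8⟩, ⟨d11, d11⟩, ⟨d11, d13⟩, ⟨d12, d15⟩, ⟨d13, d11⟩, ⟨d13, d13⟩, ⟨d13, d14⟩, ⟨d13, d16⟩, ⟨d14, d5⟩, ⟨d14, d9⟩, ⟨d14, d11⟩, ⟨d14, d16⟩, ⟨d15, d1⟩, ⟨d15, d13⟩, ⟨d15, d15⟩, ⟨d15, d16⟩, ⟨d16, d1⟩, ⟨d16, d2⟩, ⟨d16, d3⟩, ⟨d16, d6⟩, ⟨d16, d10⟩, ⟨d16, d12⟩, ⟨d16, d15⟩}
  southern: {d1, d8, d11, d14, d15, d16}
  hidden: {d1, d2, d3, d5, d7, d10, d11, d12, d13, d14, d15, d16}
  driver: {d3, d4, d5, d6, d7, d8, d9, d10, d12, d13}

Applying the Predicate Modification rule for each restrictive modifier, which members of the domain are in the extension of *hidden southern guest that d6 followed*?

{d1, d14}

⟦that d6 followed⟧ = {x : ⟨d6, x⟩ ∈ ⟦followed⟧} = {d1, d2, d5, d6, d10, d12, d13, d14, d15, d16}
⟦guest⟧ = {d1, d2, d3, d4, d5, d7, d10, d11, d14}
… ∩ ⟦that d6 followed⟧ = {d1, d2, d3, d4, d5, d7, d10, d11, d14} ∩ {d1, d2, d5, d6, d10, d12, d13, d14, d15, d16} = {d1, d2, d5, d10, d14}
… ∩ ⟦hidden⟧ = {d1, d2, d5, d10, d14} ∩ {d1, d2, d3, d5, d7, d10, d11, d12, d13, d14, d15, d16} = {d1, d2, d5, d10, d14}
… ∩ ⟦southern⟧ = {d1, d2, d5, d10, d14} ∩ {d1, d8, d11, d14, d15, d16} = {d1, d14}
So ⟦hidden southern guest that d6 followed⟧ = {d1, d14}.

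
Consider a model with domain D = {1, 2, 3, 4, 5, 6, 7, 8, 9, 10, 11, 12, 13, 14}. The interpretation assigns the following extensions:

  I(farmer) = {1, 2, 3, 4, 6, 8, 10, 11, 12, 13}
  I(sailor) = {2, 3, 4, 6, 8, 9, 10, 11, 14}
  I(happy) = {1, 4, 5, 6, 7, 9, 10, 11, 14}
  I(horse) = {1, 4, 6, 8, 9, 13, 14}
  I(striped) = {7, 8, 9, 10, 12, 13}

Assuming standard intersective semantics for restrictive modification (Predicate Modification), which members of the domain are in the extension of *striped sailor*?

⟦sailor⟧ = {2, 3, 4, 6, 8, 9, 10, 11, 14}
… ∩ ⟦striped⟧ = {2, 3, 4, 6, 8, 9, 10, 11, 14} ∩ {7, 8, 9, 10, 12, 13} = {8, 9, 10}
So ⟦striped sailor⟧ = {8, 9, 10}.

{8, 9, 10}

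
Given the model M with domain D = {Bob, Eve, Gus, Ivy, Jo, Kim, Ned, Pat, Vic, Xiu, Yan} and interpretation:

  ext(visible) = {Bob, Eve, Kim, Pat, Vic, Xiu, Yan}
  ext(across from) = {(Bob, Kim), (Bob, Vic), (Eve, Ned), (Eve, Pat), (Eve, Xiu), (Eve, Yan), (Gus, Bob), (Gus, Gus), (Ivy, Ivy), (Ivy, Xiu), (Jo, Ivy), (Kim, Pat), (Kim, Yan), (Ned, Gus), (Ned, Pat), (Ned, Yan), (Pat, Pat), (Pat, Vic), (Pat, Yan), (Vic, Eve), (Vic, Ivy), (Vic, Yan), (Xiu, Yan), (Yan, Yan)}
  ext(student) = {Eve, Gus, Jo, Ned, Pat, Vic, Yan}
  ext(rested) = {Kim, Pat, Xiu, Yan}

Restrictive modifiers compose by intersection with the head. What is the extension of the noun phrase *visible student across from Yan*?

⟦across from Yan⟧ = {x : ⟨x, Yan⟩ ∈ ⟦across from⟧} = {Eve, Kim, Ned, Pat, Vic, Xiu, Yan}
⟦student⟧ = {Eve, Gus, Jo, Ned, Pat, Vic, Yan}
… ∩ ⟦across from Yan⟧ = {Eve, Gus, Jo, Ned, Pat, Vic, Yan} ∩ {Eve, Kim, Ned, Pat, Vic, Xiu, Yan} = {Eve, Ned, Pat, Vic, Yan}
… ∩ ⟦visible⟧ = {Eve, Ned, Pat, Vic, Yan} ∩ {Bob, Eve, Kim, Pat, Vic, Xiu, Yan} = {Eve, Pat, Vic, Yan}
So ⟦visible student across from Yan⟧ = {Eve, Pat, Vic, Yan}.

{Eve, Pat, Vic, Yan}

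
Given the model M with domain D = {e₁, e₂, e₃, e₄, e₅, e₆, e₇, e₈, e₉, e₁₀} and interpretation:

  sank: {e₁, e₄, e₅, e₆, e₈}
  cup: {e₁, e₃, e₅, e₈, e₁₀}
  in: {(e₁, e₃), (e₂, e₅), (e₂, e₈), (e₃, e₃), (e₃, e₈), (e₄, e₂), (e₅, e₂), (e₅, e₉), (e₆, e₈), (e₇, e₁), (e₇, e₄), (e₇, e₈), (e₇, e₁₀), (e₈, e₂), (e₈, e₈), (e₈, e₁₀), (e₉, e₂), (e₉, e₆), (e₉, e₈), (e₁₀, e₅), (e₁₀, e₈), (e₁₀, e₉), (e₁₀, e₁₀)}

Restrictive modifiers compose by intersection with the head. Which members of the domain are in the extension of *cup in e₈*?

{e₃, e₈, e₁₀}

⟦in e₈⟧ = {x : ⟨x, e₈⟩ ∈ ⟦in⟧} = {e₂, e₃, e₆, e₇, e₈, e₉, e₁₀}
⟦cup⟧ = {e₁, e₃, e₅, e₈, e₁₀}
… ∩ ⟦in e₈⟧ = {e₁, e₃, e₅, e₈, e₁₀} ∩ {e₂, e₃, e₆, e₇, e₈, e₉, e₁₀} = {e₃, e₈, e₁₀}
So ⟦cup in e₈⟧ = {e₃, e₈, e₁₀}.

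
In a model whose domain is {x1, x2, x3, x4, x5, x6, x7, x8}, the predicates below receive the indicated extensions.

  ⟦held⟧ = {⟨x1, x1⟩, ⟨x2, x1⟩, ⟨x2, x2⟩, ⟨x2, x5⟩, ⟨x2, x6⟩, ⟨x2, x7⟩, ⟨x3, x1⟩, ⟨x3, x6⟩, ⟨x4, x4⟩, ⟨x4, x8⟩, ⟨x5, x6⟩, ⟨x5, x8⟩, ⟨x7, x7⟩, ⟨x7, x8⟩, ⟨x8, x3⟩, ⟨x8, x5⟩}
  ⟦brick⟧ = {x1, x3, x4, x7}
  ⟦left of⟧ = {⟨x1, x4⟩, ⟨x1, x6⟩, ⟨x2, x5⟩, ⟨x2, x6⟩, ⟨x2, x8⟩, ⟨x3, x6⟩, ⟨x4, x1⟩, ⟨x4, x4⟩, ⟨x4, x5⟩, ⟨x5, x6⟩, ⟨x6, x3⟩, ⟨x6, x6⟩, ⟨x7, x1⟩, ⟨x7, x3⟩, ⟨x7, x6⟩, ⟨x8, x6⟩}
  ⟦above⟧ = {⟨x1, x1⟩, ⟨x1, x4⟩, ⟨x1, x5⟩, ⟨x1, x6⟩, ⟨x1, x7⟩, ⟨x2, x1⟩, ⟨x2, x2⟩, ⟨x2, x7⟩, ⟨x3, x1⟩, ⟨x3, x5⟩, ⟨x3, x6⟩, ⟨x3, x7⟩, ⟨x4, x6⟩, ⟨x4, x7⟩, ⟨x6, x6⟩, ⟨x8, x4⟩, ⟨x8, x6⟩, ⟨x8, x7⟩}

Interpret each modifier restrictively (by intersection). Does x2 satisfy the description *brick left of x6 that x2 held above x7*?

⟦left of x6⟧ = {x : ⟨x, x6⟩ ∈ ⟦left of⟧} = {x1, x2, x3, x5, x6, x7, x8}
⟦that x2 held⟧ = {x : ⟨x2, x⟩ ∈ ⟦held⟧} = {x1, x2, x5, x6, x7}
⟦above x7⟧ = {x : ⟨x, x7⟩ ∈ ⟦above⟧} = {x1, x2, x3, x4, x8}
⟦brick⟧ = {x1, x3, x4, x7}
… ∩ ⟦left of x6⟧ = {x1, x3, x4, x7} ∩ {x1, x2, x3, x5, x6, x7, x8} = {x1, x3, x7}
… ∩ ⟦that x2 held⟧ = {x1, x3, x7} ∩ {x1, x2, x5, x6, x7} = {x1, x7}
… ∩ ⟦above x7⟧ = {x1, x7} ∩ {x1, x2, x3, x4, x8} = {x1}
⟦brick left of x6 that x2 held above x7⟧ = {x1}; x2 ∉ this set.

no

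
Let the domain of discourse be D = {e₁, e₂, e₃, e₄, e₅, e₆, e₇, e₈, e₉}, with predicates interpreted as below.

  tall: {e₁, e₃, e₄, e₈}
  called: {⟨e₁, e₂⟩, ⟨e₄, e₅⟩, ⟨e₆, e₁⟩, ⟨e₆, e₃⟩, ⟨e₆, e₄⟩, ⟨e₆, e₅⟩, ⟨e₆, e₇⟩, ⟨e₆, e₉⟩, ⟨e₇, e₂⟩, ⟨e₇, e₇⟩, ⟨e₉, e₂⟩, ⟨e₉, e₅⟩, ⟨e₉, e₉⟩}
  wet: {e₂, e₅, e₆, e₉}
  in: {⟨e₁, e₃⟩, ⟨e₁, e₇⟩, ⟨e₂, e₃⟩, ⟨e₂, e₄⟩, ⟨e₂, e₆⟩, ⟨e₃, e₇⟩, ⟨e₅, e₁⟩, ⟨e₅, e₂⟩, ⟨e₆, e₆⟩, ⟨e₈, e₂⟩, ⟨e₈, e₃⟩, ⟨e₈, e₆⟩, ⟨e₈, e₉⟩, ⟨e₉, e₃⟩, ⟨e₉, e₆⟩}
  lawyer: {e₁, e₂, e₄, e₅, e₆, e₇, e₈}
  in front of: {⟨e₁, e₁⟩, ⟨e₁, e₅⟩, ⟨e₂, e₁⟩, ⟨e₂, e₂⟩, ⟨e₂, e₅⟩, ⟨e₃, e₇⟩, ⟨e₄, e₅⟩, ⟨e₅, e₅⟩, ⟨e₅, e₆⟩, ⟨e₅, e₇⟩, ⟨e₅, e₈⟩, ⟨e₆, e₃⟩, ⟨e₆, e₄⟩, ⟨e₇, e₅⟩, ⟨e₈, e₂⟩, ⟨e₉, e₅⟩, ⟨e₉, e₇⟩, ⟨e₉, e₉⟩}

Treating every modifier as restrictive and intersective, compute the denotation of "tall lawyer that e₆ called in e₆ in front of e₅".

{}

⟦that e₆ called⟧ = {x : ⟨e₆, x⟩ ∈ ⟦called⟧} = {e₁, e₃, e₄, e₅, e₇, e₉}
⟦in e₆⟧ = {x : ⟨x, e₆⟩ ∈ ⟦in⟧} = {e₂, e₆, e₈, e₉}
⟦in front of e₅⟧ = {x : ⟨x, e₅⟩ ∈ ⟦in front of⟧} = {e₁, e₂, e₄, e₅, e₇, e₉}
⟦lawyer⟧ = {e₁, e₂, e₄, e₅, e₆, e₇, e₈}
… ∩ ⟦that e₆ called⟧ = {e₁, e₂, e₄, e₅, e₆, e₇, e₈} ∩ {e₁, e₃, e₄, e₅, e₇, e₉} = {e₁, e₄, e₅, e₇}
… ∩ ⟦in e₆⟧ = {e₁, e₄, e₅, e₇} ∩ {e₂, e₆, e₈, e₉} = ∅
… ∩ ⟦in front of e₅⟧ = ∅ ∩ {e₁, e₂, e₄, e₅, e₇, e₉} = ∅
… ∩ ⟦tall⟧ = ∅ ∩ {e₁, e₃, e₄, e₈} = ∅
So ⟦tall lawyer that e₆ called in e₆ in front of e₅⟧ = {}.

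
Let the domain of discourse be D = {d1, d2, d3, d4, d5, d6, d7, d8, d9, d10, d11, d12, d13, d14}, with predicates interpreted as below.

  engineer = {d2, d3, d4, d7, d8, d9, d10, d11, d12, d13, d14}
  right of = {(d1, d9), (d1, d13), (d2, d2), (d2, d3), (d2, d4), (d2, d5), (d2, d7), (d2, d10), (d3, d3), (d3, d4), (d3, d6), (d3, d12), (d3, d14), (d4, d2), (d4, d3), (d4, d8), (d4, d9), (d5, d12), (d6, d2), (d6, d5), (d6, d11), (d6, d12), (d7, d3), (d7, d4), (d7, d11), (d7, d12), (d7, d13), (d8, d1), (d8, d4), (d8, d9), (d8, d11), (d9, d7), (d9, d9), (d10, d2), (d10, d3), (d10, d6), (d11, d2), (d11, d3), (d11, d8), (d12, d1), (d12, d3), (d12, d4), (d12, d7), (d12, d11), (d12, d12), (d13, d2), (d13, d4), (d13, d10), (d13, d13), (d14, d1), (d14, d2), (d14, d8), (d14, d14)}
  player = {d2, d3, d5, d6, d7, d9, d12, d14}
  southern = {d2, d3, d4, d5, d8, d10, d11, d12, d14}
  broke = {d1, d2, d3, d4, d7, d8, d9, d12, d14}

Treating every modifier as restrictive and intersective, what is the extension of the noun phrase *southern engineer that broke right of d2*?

⟦that broke⟧ = ⟦broke⟧ = {d1, d2, d3, d4, d7, d8, d9, d12, d14}
⟦right of d2⟧ = {x : ⟨x, d2⟩ ∈ ⟦right of⟧} = {d2, d4, d6, d10, d11, d13, d14}
⟦engineer⟧ = {d2, d3, d4, d7, d8, d9, d10, d11, d12, d13, d14}
… ∩ ⟦that broke⟧ = {d2, d3, d4, d7, d8, d9, d10, d11, d12, d13, d14} ∩ {d1, d2, d3, d4, d7, d8, d9, d12, d14} = {d2, d3, d4, d7, d8, d9, d12, d14}
… ∩ ⟦right of d2⟧ = {d2, d3, d4, d7, d8, d9, d12, d14} ∩ {d2, d4, d6, d10, d11, d13, d14} = {d2, d4, d14}
… ∩ ⟦southern⟧ = {d2, d4, d14} ∩ {d2, d3, d4, d5, d8, d10, d11, d12, d14} = {d2, d4, d14}
So ⟦southern engineer that broke right of d2⟧ = {d2, d4, d14}.

{d2, d4, d14}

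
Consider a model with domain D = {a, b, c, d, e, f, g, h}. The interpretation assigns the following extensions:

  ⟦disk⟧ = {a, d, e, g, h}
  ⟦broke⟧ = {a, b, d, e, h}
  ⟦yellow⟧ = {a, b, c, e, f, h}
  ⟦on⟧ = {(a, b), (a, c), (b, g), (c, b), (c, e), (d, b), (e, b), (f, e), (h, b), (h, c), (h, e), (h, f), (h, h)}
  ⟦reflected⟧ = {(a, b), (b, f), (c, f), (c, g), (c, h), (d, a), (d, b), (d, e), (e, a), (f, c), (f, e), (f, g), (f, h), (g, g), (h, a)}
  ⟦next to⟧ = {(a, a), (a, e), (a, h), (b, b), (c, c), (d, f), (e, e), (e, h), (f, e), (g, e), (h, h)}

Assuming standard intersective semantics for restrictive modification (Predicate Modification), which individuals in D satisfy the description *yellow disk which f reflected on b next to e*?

⟦which f reflected⟧ = {x : ⟨f, x⟩ ∈ ⟦reflected⟧} = {c, e, g, h}
⟦on b⟧ = {x : ⟨x, b⟩ ∈ ⟦on⟧} = {a, c, d, e, h}
⟦next to e⟧ = {x : ⟨x, e⟩ ∈ ⟦next to⟧} = {a, e, f, g}
⟦disk⟧ = {a, d, e, g, h}
… ∩ ⟦which f reflected⟧ = {a, d, e, g, h} ∩ {c, e, g, h} = {e, g, h}
… ∩ ⟦on b⟧ = {e, g, h} ∩ {a, c, d, e, h} = {e, h}
… ∩ ⟦next to e⟧ = {e, h} ∩ {a, e, f, g} = {e}
… ∩ ⟦yellow⟧ = {e} ∩ {a, b, c, e, f, h} = {e}
So ⟦yellow disk which f reflected on b next to e⟧ = {e}.

{e}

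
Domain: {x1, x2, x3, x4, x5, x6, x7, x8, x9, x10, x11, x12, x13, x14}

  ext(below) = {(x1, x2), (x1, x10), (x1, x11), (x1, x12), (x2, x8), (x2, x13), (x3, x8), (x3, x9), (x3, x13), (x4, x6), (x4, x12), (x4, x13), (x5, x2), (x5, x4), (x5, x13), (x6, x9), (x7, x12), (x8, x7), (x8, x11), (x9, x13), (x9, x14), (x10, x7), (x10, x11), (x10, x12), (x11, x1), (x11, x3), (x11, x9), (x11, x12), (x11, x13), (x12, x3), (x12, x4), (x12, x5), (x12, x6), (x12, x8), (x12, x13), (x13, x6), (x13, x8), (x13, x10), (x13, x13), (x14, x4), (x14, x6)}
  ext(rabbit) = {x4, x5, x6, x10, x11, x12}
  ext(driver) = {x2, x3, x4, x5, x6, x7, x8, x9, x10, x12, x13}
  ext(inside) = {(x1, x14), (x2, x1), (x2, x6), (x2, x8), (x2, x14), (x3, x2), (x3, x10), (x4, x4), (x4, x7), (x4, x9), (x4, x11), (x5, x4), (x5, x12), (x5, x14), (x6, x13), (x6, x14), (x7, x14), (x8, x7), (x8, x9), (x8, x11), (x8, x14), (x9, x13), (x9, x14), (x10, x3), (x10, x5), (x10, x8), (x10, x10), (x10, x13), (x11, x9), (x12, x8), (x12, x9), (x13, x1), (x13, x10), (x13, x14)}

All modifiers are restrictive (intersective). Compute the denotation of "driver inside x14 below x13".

{x2, x5, x9, x13}

⟦inside x14⟧ = {x : ⟨x, x14⟩ ∈ ⟦inside⟧} = {x1, x2, x5, x6, x7, x8, x9, x13}
⟦below x13⟧ = {x : ⟨x, x13⟩ ∈ ⟦below⟧} = {x2, x3, x4, x5, x9, x11, x12, x13}
⟦driver⟧ = {x2, x3, x4, x5, x6, x7, x8, x9, x10, x12, x13}
… ∩ ⟦inside x14⟧ = {x2, x3, x4, x5, x6, x7, x8, x9, x10, x12, x13} ∩ {x1, x2, x5, x6, x7, x8, x9, x13} = {x2, x5, x6, x7, x8, x9, x13}
… ∩ ⟦below x13⟧ = {x2, x5, x6, x7, x8, x9, x13} ∩ {x2, x3, x4, x5, x9, x11, x12, x13} = {x2, x5, x9, x13}
So ⟦driver inside x14 below x13⟧ = {x2, x5, x9, x13}.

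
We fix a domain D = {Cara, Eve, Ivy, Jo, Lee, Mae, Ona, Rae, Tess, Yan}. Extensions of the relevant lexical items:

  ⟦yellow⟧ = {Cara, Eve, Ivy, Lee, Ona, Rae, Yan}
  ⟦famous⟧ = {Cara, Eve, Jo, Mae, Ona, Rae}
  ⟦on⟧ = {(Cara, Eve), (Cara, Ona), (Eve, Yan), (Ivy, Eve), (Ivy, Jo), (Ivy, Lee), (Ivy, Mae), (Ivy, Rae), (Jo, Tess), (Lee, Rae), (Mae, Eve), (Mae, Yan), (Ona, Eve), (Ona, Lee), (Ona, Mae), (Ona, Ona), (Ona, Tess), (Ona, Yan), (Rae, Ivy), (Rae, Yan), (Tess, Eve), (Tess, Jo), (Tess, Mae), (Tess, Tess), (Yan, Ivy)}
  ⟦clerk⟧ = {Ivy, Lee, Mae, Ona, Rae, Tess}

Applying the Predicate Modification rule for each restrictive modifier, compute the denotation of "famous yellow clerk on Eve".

{Ona}

⟦on Eve⟧ = {x : ⟨x, Eve⟩ ∈ ⟦on⟧} = {Cara, Ivy, Mae, Ona, Tess}
⟦clerk⟧ = {Ivy, Lee, Mae, Ona, Rae, Tess}
… ∩ ⟦on Eve⟧ = {Ivy, Lee, Mae, Ona, Rae, Tess} ∩ {Cara, Ivy, Mae, Ona, Tess} = {Ivy, Mae, Ona, Tess}
… ∩ ⟦famous⟧ = {Ivy, Mae, Ona, Tess} ∩ {Cara, Eve, Jo, Mae, Ona, Rae} = {Mae, Ona}
… ∩ ⟦yellow⟧ = {Mae, Ona} ∩ {Cara, Eve, Ivy, Lee, Ona, Rae, Yan} = {Ona}
So ⟦famous yellow clerk on Eve⟧ = {Ona}.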